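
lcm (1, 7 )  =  7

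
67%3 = 1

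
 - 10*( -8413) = 84130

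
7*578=4046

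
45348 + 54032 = 99380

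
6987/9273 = 2329/3091 = 0.75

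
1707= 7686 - 5979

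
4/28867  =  4/28867 = 0.00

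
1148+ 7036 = 8184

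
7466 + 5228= 12694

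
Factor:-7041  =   - 3^1*2347^1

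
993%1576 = 993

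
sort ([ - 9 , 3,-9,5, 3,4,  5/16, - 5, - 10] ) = [ - 10,-9, - 9, - 5,5/16, 3,3,4,  5]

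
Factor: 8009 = 8009^1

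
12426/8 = 6213/4 = 1553.25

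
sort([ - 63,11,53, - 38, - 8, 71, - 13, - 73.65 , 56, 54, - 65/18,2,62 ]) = [ - 73.65,-63, - 38, - 13, - 8, - 65/18,2,11,53 , 54,  56,62,71 ]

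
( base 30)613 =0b1010100111001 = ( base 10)5433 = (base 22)b4l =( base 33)4WL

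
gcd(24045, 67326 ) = 4809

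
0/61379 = 0 = 0.00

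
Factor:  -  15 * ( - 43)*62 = 2^1*3^1 * 5^1*31^1*43^1 = 39990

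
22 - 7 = 15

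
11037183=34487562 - 23450379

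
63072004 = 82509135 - 19437131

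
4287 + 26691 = 30978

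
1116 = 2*558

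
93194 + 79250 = 172444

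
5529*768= 4246272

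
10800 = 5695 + 5105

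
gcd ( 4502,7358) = 2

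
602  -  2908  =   - 2306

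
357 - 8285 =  - 7928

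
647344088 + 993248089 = 1640592177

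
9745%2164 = 1089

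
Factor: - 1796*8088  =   - 2^5*3^1*337^1*449^1  =  - 14526048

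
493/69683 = 29/4099 = 0.01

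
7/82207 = 7/82207 = 0.00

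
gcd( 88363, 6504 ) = 1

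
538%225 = 88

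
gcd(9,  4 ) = 1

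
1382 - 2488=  - 1106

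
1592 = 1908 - 316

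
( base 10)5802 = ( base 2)1011010101010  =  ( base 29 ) 6Q2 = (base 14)2186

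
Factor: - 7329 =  - 3^1*7^1*349^1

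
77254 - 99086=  - 21832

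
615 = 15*41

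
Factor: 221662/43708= 71/14 = 2^ (-1)*7^( - 1)*71^1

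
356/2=178=178.00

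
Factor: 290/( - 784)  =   - 145/392 = -  2^( - 3 )*5^1*7^( - 2)*29^1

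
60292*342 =20619864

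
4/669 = 4/669=0.01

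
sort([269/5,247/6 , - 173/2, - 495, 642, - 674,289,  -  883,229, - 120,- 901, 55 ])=[ - 901,-883,  -  674, - 495, - 120, - 173/2,247/6,  269/5,  55 , 229, 289,  642] 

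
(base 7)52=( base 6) 101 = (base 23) 1E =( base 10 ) 37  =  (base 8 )45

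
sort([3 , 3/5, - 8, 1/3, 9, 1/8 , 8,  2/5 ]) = [-8, 1/8,1/3,2/5,3/5,3,  8,9 ] 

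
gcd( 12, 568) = 4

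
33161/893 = 33161/893 = 37.13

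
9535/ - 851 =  - 9535/851 = - 11.20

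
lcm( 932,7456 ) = 7456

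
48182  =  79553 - 31371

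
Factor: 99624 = 2^3*3^1*7^1* 593^1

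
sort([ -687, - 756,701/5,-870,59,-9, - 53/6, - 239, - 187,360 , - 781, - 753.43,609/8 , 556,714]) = [ - 870, - 781, - 756, - 753.43 , - 687,-239, - 187, -9, - 53/6,59, 609/8,701/5,360,  556,714 ]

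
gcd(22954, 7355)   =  1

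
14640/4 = 3660 = 3660.00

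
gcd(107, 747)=1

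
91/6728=91/6728  =  0.01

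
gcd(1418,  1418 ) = 1418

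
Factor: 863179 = 863179^1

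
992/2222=496/1111 =0.45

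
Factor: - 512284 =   -  2^2 * 89^1*1439^1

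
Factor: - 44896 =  - 2^5 * 23^1*61^1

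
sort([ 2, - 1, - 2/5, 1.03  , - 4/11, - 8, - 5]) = [-8, - 5 , - 1, - 2/5, - 4/11, 1.03,2 ]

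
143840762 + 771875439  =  915716201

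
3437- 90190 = -86753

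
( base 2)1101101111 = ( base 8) 1557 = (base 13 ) 528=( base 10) 879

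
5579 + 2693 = 8272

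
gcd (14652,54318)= 66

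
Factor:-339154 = -2^1*67^1*2531^1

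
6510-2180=4330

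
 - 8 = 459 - 467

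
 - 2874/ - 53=2874/53 = 54.23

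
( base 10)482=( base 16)1e2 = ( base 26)ie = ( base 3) 122212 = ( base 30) G2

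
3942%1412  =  1118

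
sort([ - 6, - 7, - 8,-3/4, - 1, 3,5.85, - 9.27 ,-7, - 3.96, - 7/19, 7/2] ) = [ -9.27, - 8, - 7,- 7, - 6, - 3.96, - 1,-3/4, - 7/19,3,7/2,5.85]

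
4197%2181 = 2016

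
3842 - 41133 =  - 37291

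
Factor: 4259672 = 2^3 * 709^1 * 751^1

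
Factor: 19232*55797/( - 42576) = - 22355998/887 = - 2^1 * 7^1*601^1*887^ ( - 1)*2657^1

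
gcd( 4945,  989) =989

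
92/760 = 23/190 = 0.12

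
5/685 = 1/137 = 0.01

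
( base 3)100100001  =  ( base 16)1a95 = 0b1101010010101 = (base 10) 6805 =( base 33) 687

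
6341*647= 4102627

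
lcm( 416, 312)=1248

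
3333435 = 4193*795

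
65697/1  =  65697 = 65697.00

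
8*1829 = 14632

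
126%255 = 126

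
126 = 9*14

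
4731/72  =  65 + 17/24 = 65.71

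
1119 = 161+958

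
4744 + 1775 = 6519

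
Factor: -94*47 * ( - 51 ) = 225318=2^1* 3^1*17^1*47^2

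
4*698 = 2792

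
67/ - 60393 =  - 1 + 60326/60393 = - 0.00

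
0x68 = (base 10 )104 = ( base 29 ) 3H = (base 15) 6E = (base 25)44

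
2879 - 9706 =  - 6827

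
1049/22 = 47+15/22=47.68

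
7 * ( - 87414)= - 611898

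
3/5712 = 1/1904 = 0.00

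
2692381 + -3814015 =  - 1121634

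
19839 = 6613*3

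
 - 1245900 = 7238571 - 8484471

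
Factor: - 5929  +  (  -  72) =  - 17^1 * 353^1 = -  6001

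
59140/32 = 14785/8 = 1848.12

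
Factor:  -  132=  - 2^2*3^1*11^1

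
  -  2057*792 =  - 1629144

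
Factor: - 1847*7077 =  - 13071219  =  -3^1 *7^1*337^1 * 1847^1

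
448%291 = 157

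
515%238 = 39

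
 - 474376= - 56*8471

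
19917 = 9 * 2213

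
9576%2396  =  2388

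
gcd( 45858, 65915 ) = 1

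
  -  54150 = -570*95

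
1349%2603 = 1349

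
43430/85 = 8686/17 = 510.94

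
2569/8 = 2569/8  =  321.12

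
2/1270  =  1/635 = 0.00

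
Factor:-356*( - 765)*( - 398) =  - 108391320 = - 2^3*3^2*5^1*17^1*89^1*199^1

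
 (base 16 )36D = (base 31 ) S9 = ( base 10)877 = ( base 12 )611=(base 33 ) QJ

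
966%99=75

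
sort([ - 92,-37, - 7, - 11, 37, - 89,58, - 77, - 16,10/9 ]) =[ - 92,  -  89, - 77, - 37,  -  16, - 11, - 7, 10/9  ,  37 , 58 ]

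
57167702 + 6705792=63873494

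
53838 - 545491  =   - 491653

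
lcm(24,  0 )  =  0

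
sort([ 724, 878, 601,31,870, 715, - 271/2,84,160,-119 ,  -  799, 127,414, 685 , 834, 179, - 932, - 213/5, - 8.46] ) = [ - 932, - 799, - 271/2, - 119, - 213/5, - 8.46,31,84,127,160,179,414,601,  685,715,  724,834, 870, 878 ]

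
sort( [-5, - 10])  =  [- 10, - 5 ] 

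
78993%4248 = 2529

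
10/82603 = 10/82603=0.00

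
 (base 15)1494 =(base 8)10476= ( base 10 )4414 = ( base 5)120124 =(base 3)20001111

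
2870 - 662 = 2208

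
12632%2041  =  386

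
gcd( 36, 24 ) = 12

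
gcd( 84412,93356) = 4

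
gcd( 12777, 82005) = 3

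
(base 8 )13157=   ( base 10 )5743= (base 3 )21212201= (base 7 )22513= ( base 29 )6O1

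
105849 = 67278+38571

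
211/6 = 35 + 1/6 = 35.17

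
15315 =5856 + 9459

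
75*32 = 2400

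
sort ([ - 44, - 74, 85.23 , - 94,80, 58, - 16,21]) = [- 94, -74,-44,-16, 21,58,80,85.23] 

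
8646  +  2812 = 11458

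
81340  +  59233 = 140573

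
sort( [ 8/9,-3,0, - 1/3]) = [ - 3,- 1/3  ,  0,8/9 ]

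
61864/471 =61864/471=131.35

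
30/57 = 10/19 = 0.53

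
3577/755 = 3577/755=4.74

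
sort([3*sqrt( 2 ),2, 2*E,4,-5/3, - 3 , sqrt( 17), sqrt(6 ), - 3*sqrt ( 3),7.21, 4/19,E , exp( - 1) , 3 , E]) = [ - 3*sqrt( 3 ), - 3, - 5/3, 4/19,exp( - 1 ), 2,sqrt( 6),E, E,3,4,  sqrt(17), 3*sqrt (2 ),2*E,7.21]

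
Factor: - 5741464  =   - 2^3*717683^1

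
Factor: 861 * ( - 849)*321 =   -  3^3*7^1 * 41^1*107^1 * 283^1 = -234647469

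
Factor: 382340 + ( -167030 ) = 2^1*3^1*5^1*7177^1  =  215310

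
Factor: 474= 2^1*3^1*79^1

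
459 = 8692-8233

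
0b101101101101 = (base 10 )2925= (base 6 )21313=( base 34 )2i1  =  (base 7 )11346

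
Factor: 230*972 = 2^3*3^5  *  5^1*23^1 = 223560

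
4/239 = 4/239 = 0.02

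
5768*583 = 3362744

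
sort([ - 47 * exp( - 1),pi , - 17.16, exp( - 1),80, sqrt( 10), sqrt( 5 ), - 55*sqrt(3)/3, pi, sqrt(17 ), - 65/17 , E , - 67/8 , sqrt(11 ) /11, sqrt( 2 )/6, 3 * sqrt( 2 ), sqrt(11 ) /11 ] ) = [ - 55*sqrt( 3) /3, - 47*exp(-1), - 17.16, - 67/8,-65/17, sqrt( 2 )/6,sqrt( 11 )/11,  sqrt(11 )/11, exp( - 1 ) , sqrt(5) , E,pi, pi, sqrt( 10), sqrt( 17), 3 * sqrt( 2 ),80 ]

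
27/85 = 27/85 = 0.32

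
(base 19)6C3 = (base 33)26L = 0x95D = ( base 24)43L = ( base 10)2397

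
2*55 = 110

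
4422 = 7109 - 2687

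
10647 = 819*13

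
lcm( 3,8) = 24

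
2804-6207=-3403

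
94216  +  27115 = 121331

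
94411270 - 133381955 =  - 38970685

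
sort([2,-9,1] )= [-9, 1, 2]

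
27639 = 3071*9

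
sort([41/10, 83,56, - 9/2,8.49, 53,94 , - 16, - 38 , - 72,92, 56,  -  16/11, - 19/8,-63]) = [ - 72,- 63, - 38 , - 16,  -  9/2, - 19/8, - 16/11 , 41/10, 8.49, 53, 56,  56,83, 92, 94]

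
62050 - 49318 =12732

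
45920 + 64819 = 110739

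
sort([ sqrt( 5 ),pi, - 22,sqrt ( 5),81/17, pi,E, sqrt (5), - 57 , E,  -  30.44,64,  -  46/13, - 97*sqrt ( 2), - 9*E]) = [ -97*sqrt(2 ), - 57, - 30.44, -9*E, - 22, - 46/13, sqrt ( 5),sqrt( 5 ),sqrt(5),E,E, pi,pi, 81/17,64]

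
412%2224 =412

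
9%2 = 1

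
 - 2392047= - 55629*43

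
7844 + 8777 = 16621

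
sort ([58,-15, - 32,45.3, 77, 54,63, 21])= [  -  32, - 15,21,  45.3,54 , 58 , 63, 77] 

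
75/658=75/658 =0.11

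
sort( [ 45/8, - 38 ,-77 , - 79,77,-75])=[-79,  -  77,  -  75, - 38,45/8,77]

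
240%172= 68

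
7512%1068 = 36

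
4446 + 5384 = 9830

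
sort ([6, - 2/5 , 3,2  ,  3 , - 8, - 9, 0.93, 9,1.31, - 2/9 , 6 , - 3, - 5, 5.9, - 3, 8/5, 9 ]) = [-9 , - 8 ,  -  5,  -  3, - 3,- 2/5, - 2/9 , 0.93 , 1.31  ,  8/5, 2, 3,3, 5.9,6,6, 9 , 9 ] 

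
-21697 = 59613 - 81310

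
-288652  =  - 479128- - 190476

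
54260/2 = 27130  =  27130.00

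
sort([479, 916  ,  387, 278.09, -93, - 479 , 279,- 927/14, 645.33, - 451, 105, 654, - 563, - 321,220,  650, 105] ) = [ - 563,  -  479,  -  451, - 321, -93, - 927/14, 105,  105, 220, 278.09, 279,387, 479,645.33, 650, 654, 916] 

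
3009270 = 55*54714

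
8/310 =4/155 = 0.03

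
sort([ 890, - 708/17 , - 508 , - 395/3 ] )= [ - 508, - 395/3 , - 708/17, 890]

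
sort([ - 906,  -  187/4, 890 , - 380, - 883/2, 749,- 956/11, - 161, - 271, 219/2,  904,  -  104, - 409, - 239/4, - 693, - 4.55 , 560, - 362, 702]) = [ - 906,  -  693,-883/2, - 409,-380,  -  362,-271,  -  161, - 104, - 956/11 , - 239/4, - 187/4,  -  4.55,219/2, 560, 702, 749,890, 904]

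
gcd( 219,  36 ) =3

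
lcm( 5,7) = 35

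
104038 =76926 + 27112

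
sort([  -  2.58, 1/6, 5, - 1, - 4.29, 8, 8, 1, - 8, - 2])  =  [ - 8, - 4.29,-2.58 , - 2, - 1,  1/6,1,5, 8,8]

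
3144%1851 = 1293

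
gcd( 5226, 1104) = 6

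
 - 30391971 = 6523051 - 36915022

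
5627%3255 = 2372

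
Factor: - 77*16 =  - 2^4  *  7^1*11^1 = - 1232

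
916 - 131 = 785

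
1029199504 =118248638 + 910950866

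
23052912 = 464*49683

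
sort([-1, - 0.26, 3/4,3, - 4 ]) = [ - 4, - 1,-0.26 , 3/4,3]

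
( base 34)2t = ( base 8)141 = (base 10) 97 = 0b1100001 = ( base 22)49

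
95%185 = 95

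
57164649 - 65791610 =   -  8626961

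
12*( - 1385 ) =-16620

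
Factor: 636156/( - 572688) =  - 431/388 = - 2^( - 2)*97^(-1)*431^1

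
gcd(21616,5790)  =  386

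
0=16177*0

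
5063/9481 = 5063/9481 =0.53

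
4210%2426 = 1784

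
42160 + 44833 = 86993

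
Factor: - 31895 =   -  5^1 * 6379^1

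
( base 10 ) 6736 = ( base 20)ggg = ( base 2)1101001010000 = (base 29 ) 808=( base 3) 100020111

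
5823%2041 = 1741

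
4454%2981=1473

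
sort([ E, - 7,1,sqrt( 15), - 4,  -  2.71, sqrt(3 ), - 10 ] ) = [ - 10,-7, - 4, - 2.71,1,sqrt( 3 ),E , sqrt( 15)]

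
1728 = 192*9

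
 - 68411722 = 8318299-76730021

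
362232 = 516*702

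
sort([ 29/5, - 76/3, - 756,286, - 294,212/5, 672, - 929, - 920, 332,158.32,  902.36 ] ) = [ - 929, - 920  ,-756, - 294, - 76/3, 29/5, 212/5,158.32,  286,332, 672,  902.36]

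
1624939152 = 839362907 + 785576245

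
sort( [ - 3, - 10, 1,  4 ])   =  [-10, - 3,1,4]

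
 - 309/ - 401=309/401 = 0.77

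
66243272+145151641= 211394913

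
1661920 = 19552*85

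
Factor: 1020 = 2^2*3^1  *5^1*17^1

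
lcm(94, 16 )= 752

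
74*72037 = 5330738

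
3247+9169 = 12416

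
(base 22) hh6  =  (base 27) blm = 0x21a0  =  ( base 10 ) 8608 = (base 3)102210211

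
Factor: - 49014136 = -2^3 * 977^1*6271^1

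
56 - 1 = 55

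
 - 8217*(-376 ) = 3089592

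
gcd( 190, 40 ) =10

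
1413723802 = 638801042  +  774922760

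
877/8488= 877/8488 = 0.10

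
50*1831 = 91550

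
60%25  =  10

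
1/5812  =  1/5812= 0.00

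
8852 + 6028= 14880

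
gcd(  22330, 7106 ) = 22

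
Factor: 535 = 5^1 * 107^1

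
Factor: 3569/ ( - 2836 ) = -2^(  -  2 ) * 43^1 *83^1*709^( - 1)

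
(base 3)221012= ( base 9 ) 835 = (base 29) nd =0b1010101000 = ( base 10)680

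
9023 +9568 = 18591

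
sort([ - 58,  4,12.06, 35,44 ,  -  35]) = [ - 58, - 35 , 4,12.06,35 , 44] 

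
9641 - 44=9597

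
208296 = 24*8679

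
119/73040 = 119/73040 = 0.00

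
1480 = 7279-5799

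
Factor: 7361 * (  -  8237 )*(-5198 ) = 2^1*17^1*23^1*113^1*433^1*8237^1 = 315168031286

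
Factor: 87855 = 3^1*5^1*5857^1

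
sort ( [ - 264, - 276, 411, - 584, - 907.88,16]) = [ - 907.88  , - 584, - 276,-264, 16,  411 ] 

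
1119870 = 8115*138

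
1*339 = 339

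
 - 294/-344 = 147/172 = 0.85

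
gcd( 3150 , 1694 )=14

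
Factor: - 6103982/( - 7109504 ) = 2^( - 6)*67^(  -  1)*829^( - 1)*1153^1 * 2647^1 = 3051991/3554752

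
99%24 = 3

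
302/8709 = 302/8709=0.03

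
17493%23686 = 17493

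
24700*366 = 9040200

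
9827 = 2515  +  7312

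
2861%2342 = 519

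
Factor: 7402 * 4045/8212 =14970545/4106 = 2^( - 1)*5^1*809^1*2053^ ( - 1)*3701^1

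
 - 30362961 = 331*(-91731)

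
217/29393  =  31/4199  =  0.01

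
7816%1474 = 446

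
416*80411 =33450976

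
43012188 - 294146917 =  - 251134729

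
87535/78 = 1122 +19/78 = 1122.24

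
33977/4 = 8494 + 1/4 = 8494.25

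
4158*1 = 4158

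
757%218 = 103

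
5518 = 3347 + 2171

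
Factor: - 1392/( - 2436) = 2^2  *  7^( - 1 )= 4/7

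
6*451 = 2706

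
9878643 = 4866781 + 5011862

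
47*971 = 45637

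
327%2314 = 327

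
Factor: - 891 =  - 3^4*11^1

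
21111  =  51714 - 30603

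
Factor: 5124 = 2^2*3^1*7^1*61^1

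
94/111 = 94/111 = 0.85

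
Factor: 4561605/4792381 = 3^2  *  5^1*11^(-1) * 167^1 * 191^( - 1 ) * 607^1*2281^( - 1)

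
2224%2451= 2224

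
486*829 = 402894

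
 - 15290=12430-27720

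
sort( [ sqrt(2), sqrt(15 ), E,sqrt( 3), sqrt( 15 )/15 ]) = [ sqrt (15 )/15,  sqrt( 2 ), sqrt( 3 ),  E,sqrt(15)]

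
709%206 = 91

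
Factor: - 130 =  - 2^1*5^1 * 13^1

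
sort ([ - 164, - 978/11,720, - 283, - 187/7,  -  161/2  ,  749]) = [ - 283, - 164,-978/11, - 161/2, - 187/7 , 720,749 ] 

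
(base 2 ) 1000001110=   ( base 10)526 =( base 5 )4101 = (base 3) 201111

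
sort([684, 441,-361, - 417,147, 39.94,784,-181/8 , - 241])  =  [ - 417, - 361, - 241, - 181/8, 39.94, 147,441,  684, 784 ] 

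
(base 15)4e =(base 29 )2g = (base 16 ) 4A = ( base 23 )35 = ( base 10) 74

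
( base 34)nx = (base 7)2243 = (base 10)815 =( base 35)na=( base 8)1457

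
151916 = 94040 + 57876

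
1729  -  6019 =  - 4290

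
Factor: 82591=82591^1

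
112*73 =8176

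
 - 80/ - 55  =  16/11 = 1.45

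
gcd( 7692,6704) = 4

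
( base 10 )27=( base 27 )10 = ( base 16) 1B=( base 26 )11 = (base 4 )123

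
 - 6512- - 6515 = 3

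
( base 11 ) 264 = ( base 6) 1240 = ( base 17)116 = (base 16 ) 138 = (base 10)312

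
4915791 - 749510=4166281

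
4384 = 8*548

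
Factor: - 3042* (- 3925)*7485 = 89369777250 = 2^1 * 3^3*5^3*13^2* 157^1*499^1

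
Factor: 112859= 112859^1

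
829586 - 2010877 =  - 1181291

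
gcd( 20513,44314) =1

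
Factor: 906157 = 7^2 * 18493^1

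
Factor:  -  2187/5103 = - 3^1*7^(-1 ) = - 3/7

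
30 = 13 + 17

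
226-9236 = - 9010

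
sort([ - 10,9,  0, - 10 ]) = [ - 10, - 10,0,9]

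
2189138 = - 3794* ( -577)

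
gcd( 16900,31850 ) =650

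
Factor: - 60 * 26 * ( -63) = 2^3*3^3* 5^1*7^1* 13^1 = 98280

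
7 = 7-0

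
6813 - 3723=3090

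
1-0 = 1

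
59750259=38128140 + 21622119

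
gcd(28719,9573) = 9573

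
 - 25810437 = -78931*327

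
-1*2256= -2256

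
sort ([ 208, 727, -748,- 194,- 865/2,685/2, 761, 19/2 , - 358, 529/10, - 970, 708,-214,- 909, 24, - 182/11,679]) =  [ - 970, - 909, - 748,  -  865/2, - 358, - 214, - 194,-182/11,19/2, 24,529/10,208,685/2,  679, 708,727,761]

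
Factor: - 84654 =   -  2^1*3^2*4703^1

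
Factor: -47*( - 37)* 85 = 147815=5^1*17^1 * 37^1 * 47^1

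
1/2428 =1/2428= 0.00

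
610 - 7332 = -6722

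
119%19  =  5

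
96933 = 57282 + 39651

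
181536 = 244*744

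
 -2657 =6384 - 9041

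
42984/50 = 21492/25 =859.68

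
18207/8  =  18207/8 =2275.88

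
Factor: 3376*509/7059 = 1718384/7059 = 2^4  *3^( - 1 )*13^( -1 )*181^( - 1)*211^1*509^1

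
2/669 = 2/669= 0.00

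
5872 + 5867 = 11739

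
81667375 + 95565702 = 177233077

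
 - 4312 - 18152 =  - 22464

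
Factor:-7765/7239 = - 3^( - 1 )*5^1*19^( -1 ) *127^( -1 )*1553^1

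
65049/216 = 21683/72 = 301.15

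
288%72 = 0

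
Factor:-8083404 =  - 2^2*3^2*7^1*32077^1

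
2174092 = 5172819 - 2998727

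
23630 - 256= 23374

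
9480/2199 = 4 + 228/733 = 4.31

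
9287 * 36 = 334332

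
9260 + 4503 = 13763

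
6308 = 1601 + 4707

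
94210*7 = 659470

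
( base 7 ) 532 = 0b100001100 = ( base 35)7n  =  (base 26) a8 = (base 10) 268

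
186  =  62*3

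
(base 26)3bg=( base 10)2330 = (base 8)4432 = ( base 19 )68C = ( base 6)14442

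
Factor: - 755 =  - 5^1*151^1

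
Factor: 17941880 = 2^3*5^1*11^3*337^1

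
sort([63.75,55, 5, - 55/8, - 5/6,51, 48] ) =[-55/8, - 5/6,5,48, 51, 55,63.75]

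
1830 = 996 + 834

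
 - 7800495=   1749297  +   - 9549792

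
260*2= 520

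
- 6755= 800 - 7555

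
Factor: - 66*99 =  -6534 = -2^1 * 3^3*11^2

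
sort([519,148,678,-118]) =[-118,  148,519,678] 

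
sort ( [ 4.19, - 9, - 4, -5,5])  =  [ - 9, - 5,- 4 , 4.19, 5]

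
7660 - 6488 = 1172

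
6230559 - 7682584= - 1452025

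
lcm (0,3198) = 0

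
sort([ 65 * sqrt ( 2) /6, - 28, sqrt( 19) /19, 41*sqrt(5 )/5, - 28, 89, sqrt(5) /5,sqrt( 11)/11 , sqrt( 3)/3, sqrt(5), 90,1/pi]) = [ - 28, -28, sqrt( 19)/19,sqrt(11)/11 , 1/pi,sqrt( 5 )/5 , sqrt(3)/3,sqrt( 5 ),65 * sqrt( 2 ) /6,41*sqrt(5 )/5, 89, 90 ] 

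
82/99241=82/99241  =  0.00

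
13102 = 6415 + 6687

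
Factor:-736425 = -3^3*5^2*1091^1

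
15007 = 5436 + 9571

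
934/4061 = 934/4061 = 0.23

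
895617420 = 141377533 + 754239887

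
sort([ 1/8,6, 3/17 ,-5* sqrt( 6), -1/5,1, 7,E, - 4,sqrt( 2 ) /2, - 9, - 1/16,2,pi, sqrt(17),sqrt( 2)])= [ - 5 * sqrt( 6), - 9, - 4, - 1/5, - 1/16, 1/8,3/17,sqrt(2)/2,1, sqrt( 2 ), 2,E,pi, sqrt(17), 6,7]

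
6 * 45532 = 273192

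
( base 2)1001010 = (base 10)74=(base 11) 68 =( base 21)3b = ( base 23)35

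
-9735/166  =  -59 + 59/166 = - 58.64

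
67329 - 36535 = 30794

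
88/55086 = 44/27543 = 0.00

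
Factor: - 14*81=-1134 =- 2^1*3^4*7^1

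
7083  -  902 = 6181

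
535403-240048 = 295355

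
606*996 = 603576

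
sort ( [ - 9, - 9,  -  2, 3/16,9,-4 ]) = [ - 9, - 9, - 4,-2, 3/16, 9]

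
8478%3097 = 2284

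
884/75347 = 884/75347=0.01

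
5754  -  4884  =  870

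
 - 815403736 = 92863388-908267124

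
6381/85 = 6381/85 = 75.07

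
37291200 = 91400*408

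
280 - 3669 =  - 3389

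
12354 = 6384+5970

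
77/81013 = 77/81013 = 0.00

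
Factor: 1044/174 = 6 = 2^1* 3^1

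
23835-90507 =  - 66672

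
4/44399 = 4/44399 = 0.00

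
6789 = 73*93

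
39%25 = 14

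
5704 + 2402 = 8106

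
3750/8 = 1875/4 = 468.75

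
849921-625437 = 224484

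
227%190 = 37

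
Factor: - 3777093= - 3^2*73^1*5749^1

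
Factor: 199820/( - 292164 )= -515/753 = - 3^( - 1) * 5^1*103^1 *251^( - 1 )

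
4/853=4/853= 0.00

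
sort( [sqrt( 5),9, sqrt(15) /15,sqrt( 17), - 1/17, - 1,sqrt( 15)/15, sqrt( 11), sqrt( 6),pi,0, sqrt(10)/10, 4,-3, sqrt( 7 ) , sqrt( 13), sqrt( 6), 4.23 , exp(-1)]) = [ - 3, - 1, -1/17, 0,sqrt( 15 ) /15, sqrt( 15 )/15, sqrt ( 10 ) /10,exp( - 1 ), sqrt( 5 ) , sqrt( 6 ), sqrt( 6 ), sqrt( 7), pi,sqrt( 11), sqrt( 13 ),4,sqrt( 17), 4.23,9]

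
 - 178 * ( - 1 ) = 178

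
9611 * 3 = 28833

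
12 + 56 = 68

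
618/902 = 309/451 =0.69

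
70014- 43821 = 26193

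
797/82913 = 797/82913 = 0.01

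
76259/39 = 1955 + 14/39 = 1955.36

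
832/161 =832/161 = 5.17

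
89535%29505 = 1020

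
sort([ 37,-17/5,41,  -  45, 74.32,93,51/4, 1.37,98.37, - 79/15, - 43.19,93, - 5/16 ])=[ - 45, - 43.19, -79/15, - 17/5,-5/16,1.37,51/4, 37,  41, 74.32,93,93,98.37]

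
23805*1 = 23805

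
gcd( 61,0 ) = 61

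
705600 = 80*8820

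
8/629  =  8/629=0.01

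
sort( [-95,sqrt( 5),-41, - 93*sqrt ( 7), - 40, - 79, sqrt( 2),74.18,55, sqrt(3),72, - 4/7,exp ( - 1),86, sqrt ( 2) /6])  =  [ - 93*sqrt( 7 ), - 95, - 79, - 41, - 40,-4/7, sqrt( 2 ) /6, exp( -1 ),sqrt(2),sqrt( 3 ), sqrt( 5 ),  55,72,74.18, 86] 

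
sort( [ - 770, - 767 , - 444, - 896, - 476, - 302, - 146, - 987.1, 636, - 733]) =[  -  987.1, - 896, - 770, - 767, - 733, - 476, - 444, - 302, - 146,636]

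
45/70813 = 45/70813 = 0.00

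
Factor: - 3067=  - 3067^1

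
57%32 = 25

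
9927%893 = 104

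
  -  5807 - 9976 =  - 15783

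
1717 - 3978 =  - 2261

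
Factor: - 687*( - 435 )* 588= 175720860 = 2^2*3^3*5^1*7^2*29^1*229^1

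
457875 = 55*8325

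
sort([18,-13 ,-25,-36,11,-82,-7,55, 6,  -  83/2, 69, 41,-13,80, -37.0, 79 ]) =[-82, - 83/2, - 37.0, - 36 , - 25, - 13, - 13, - 7,  6,11, 18, 41,55,69 , 79,80]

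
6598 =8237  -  1639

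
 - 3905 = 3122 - 7027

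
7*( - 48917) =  - 342419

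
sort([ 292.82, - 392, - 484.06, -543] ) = [ - 543, - 484.06,  -  392,292.82] 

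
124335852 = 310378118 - 186042266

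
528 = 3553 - 3025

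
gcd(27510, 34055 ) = 35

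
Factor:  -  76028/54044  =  -83/59  =  - 59^ ( - 1)*83^1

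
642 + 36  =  678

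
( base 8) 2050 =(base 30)15E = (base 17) 3ba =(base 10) 1064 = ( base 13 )63B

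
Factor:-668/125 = - 2^2* 5^( - 3) * 167^1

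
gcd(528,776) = 8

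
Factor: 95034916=2^2*733^1*32413^1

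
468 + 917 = 1385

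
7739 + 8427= 16166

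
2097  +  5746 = 7843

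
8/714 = 4/357 = 0.01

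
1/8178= 1/8178 = 0.00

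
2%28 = 2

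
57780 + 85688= 143468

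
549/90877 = 549/90877 = 0.01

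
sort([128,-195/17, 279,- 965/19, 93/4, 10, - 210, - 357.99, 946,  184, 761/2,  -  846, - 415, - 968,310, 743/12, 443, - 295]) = [ - 968, - 846, - 415, - 357.99,-295, - 210, - 965/19, - 195/17, 10, 93/4, 743/12,128,184, 279, 310, 761/2, 443,946]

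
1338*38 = 50844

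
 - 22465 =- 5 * 4493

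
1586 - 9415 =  - 7829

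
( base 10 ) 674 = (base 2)1010100010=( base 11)563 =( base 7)1652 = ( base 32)l2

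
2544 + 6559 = 9103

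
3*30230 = 90690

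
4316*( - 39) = -168324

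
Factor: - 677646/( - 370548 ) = 2^ ( - 1)*3^1*73^( -1 )*89^1 = 267/146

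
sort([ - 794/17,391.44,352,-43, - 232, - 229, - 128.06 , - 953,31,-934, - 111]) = [ - 953, - 934, - 232,-229, - 128.06,  -  111,  -  794/17, - 43,31,352,391.44] 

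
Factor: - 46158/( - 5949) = 2^1 *3^( - 1)*7^2* 157^1*661^( - 1) = 15386/1983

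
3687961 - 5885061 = - 2197100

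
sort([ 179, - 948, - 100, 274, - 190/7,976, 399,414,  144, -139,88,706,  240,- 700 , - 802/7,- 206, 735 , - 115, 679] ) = [ - 948, - 700, - 206, - 139,-115, - 802/7, - 100 , - 190/7,88, 144,  179, 240 , 274, 399,414 , 679, 706,  735, 976 ]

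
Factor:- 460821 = -3^1 * 153607^1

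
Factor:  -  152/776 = -19^1*97^( - 1) = - 19/97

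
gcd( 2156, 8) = 4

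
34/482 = 17/241= 0.07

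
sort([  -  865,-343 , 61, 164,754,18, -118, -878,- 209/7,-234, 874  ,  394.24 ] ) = [- 878,-865, -343, - 234 , - 118, - 209/7,18,61,164,394.24,754, 874]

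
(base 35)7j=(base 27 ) 9l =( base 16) 108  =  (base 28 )9C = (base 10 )264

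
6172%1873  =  553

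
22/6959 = 22/6959 = 0.00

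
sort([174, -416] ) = [ - 416, 174] 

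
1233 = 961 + 272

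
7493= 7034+459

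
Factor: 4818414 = 2^1 * 3^1* 373^1 * 2153^1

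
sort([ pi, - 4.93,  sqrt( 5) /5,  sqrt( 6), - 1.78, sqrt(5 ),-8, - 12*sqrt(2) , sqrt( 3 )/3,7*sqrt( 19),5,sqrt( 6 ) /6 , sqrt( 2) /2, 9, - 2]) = [ - 12* sqrt( 2),-8, - 4.93, - 2,  -  1.78, sqrt(6) /6, sqrt( 5)/5, sqrt( 3)/3,sqrt(2)/2,sqrt( 5), sqrt(6) , pi, 5,9, 7*sqrt( 19 )]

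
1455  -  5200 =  -3745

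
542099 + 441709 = 983808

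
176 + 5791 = 5967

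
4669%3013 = 1656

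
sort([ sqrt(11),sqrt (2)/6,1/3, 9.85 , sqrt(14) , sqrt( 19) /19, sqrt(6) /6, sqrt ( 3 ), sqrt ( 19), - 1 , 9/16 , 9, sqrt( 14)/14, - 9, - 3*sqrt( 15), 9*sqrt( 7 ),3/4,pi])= [ - 3*sqrt( 15), - 9 , - 1,sqrt( 19 ) /19, sqrt( 2 ) /6, sqrt( 14 ) /14,1/3, sqrt( 6 ) /6, 9/16, 3/4,sqrt( 3),pi,sqrt( 11 ), sqrt( 14 ),sqrt( 19), 9,9.85,9*sqrt( 7)]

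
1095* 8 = 8760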